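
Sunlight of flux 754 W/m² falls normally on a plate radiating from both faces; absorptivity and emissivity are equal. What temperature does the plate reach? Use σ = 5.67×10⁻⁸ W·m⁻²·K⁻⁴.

Absorbed flux αS = emitted flux 2εσT⁴ per unit area; with α = ε this gives T = (S/2σ)^(1/4).
T = (754 / (2 × 5.67×10⁻⁸))^(1/4) = (6.65×10^9)^(1/4).
T = 286 K.

T ≈ 286 K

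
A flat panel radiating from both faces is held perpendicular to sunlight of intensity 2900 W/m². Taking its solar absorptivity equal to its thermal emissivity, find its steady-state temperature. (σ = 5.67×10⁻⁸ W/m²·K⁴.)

T ≈ 400 K

Absorbed flux αS = emitted flux 2εσT⁴ per unit area; with α = ε this gives T = (S/2σ)^(1/4).
T = (2900 / (2 × 5.67×10⁻⁸))^(1/4) = (2.56×10^10)^(1/4).
T = 400 K.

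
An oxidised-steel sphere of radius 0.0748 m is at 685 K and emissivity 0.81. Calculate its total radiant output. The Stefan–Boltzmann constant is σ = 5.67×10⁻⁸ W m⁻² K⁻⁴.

A = 4πr² = 4π × (0.0748)² = 0.0703 m².
Stefan–Boltzmann: P = εσAT⁴ = 0.81 × 5.67×10⁻⁸ × 0.0703 × (685)⁴ = 0.81 × 5.67×10⁻⁸ × 0.0703 × 2.20×10^11.
P = 711 W.

P ≈ 711 W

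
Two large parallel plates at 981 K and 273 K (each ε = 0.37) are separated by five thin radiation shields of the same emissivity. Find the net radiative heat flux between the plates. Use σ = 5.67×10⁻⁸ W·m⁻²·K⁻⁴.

q ≈ 1970 W/m²

Each of the 6 gaps contributes resistance (2/ε − 1) = 2/0.37 − 1 = 4.405; total = 26.43.
q = σ(T₁⁴ − T₂⁴) / 26.43 = 5.67×10⁻⁸ × 9.21×10^11 / 26.43 = 1970 W/m².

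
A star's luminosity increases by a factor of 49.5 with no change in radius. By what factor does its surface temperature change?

factor ≈ 2.65

P ∝ T⁴ ⇒ T ∝ P^(1/4), so T scales by (49.5)^(1/4) = 2.65.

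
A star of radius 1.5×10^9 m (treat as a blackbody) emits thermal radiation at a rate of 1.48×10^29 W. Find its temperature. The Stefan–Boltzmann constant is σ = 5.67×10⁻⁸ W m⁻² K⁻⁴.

A = 4πr² = 4π × (1.5×10^9)² = 2.83×10^19 m².
From P = σAT⁴, T = (P / σA)^(1/4) = (1.48×10^29 / (5.67×10⁻⁸ × 2.83×10^19))^(1/4).
T = (9.23×10^16)^(1/4) = 17400 K.

T ≈ 17400 K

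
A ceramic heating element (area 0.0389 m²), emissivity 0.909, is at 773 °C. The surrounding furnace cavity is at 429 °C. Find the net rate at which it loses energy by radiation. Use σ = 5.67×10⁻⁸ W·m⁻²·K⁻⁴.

Q ≈ 1910 W

Convert: 773 °C = 1046 K; 429 °C = 702 K.
Q = εσA(T⁴ − T_s⁴). T⁴ − T_s⁴ = (1046)⁴ − (702)⁴ = 1.20×10^12 − 2.43×10^11 = 9.54×10^11 K⁴.
Q = 0.909 × 5.67×10⁻⁸ × 0.0389 × 9.54×10^11 = 1910 W.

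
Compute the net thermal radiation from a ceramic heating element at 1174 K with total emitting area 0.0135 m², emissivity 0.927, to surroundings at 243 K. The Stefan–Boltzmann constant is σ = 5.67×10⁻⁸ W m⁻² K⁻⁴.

Q = εσA(T⁴ − T_s⁴). T⁴ − T_s⁴ = (1174)⁴ − (243)⁴ = 1.90×10^12 − 3.49×10^9 = 1.90×10^12 K⁴.
Q = 0.927 × 5.67×10⁻⁸ × 0.0135 × 1.90×10^12 = 1350 W.

Q ≈ 1350 W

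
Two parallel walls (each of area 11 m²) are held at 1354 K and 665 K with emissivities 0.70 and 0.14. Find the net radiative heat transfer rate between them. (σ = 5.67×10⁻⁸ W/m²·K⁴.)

For two large parallel gray plates, q = σ(T₁⁴ − T₂⁴) / (1/ε₁ + 1/ε₂ − 1).
1/ε₁ + 1/ε₂ − 1 = 1/0.70 + 1/0.14 − 1 = 7.571.
T₁⁴ − T₂⁴ = 3.36×10^12 − 1.96×10^11 = 3.17×10^12 K⁴.
q = 5.67×10⁻⁸ × 3.17×10^12 / 7.571 = 23700 W/m².
Q = q·A = 23700 × 11 = 2.61×10^5 W.

Q ≈ 2.61×10^5 W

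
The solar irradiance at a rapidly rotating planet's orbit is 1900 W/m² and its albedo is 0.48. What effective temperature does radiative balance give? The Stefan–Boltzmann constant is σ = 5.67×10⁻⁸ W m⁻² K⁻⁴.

T ≈ 257 K

Power absorbed = (1−a)S·πR²; power emitted = 4πR²σT⁴. Equating and cancelling πR²:
T = ((1−a)S / 4σ)^(1/4) = (988 / (4 × 5.67×10⁻⁸))^(1/4) = (4.36×10^9)^(1/4).
T = 257 K.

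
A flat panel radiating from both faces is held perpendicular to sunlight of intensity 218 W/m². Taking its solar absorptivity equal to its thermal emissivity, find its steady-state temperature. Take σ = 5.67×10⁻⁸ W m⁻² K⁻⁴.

T ≈ 209 K

Absorbed flux αS = emitted flux 2εσT⁴ per unit area; with α = ε this gives T = (S/2σ)^(1/4).
T = (218 / (2 × 5.67×10⁻⁸))^(1/4) = (1.92×10^9)^(1/4).
T = 209 K.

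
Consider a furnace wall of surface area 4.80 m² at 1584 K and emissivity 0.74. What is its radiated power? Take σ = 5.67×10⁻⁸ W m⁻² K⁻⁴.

P ≈ 1.27×10^6 W

P = εσAT⁴ = 0.74 × 5.67×10⁻⁸ × 4.80 × (1584)⁴ = 0.74 × 5.67×10⁻⁸ × 4.80 × 6.30×10^12.
P = 1.27×10^6 W.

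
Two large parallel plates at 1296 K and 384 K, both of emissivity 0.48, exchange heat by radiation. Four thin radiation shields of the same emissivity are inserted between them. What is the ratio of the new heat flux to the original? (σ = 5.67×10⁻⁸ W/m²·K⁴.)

ratio ≈ 0.200

With N identical shields there are N+1 = 5 gaps in series, each with the same radiative resistance, so the flux falls to 1/(N+1) of its unshielded value.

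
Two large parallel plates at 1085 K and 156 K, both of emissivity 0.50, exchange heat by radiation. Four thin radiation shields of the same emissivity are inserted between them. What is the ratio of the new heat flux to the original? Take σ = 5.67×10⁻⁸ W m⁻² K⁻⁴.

ratio ≈ 0.200

With N identical shields there are N+1 = 5 gaps in series, each with the same radiative resistance, so the flux falls to 1/(N+1) of its unshielded value.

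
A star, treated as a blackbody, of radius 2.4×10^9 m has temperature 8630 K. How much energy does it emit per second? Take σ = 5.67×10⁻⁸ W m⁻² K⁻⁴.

A = 4πr² = 4π × (2.4×10^9)² = 7.24×10^19 m².
P = σAT⁴ = 5.67×10⁻⁸ × 7.24×10^19 × (8630)⁴ = 5.67×10⁻⁸ × 7.24×10^19 × 5.55×10^15.
P = 2.28×10^28 W.

P ≈ 2.28×10^28 W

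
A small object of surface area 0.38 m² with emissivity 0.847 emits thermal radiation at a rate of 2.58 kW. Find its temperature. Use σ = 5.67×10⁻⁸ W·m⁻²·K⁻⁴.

T ≈ 613 K

From P = εσAT⁴, T = (P / εσA)^(1/4) = (2580 / (0.847 × 5.67×10⁻⁸ × 0.380))^(1/4).
T = (1.41×10^11)^(1/4) = 613 K.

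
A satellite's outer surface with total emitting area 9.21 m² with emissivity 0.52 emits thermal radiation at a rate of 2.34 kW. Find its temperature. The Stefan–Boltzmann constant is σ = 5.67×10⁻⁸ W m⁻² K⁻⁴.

From P = εσAT⁴, T = (P / εσA)^(1/4) = (2340 / (0.52 × 5.67×10⁻⁸ × 9.21))^(1/4).
T = (8.62×10^9)^(1/4) = 305 K.

T ≈ 305 K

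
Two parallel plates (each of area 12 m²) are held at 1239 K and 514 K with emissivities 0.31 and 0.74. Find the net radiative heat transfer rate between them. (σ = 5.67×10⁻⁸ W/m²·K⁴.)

For two large parallel gray plates, q = σ(T₁⁴ − T₂⁴) / (1/ε₁ + 1/ε₂ − 1).
1/ε₁ + 1/ε₂ − 1 = 1/0.31 + 1/0.74 − 1 = 3.577.
T₁⁴ − T₂⁴ = 2.36×10^12 − 6.98×10^10 = 2.29×10^12 K⁴.
q = 5.67×10⁻⁸ × 2.29×10^12 / 3.577 = 36200 W/m².
Q = q·A = 36200 × 12 = 4.35×10^5 W.

Q ≈ 4.35×10^5 W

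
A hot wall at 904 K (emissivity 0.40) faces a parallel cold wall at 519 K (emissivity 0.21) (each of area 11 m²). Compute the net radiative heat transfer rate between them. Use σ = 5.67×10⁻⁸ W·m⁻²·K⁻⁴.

Q ≈ 59300 W

For two large parallel gray plates, q = σ(T₁⁴ − T₂⁴) / (1/ε₁ + 1/ε₂ − 1).
1/ε₁ + 1/ε₂ − 1 = 1/0.40 + 1/0.21 − 1 = 6.262.
T₁⁴ − T₂⁴ = 6.68×10^11 − 7.26×10^10 = 5.95×10^11 K⁴.
q = 5.67×10⁻⁸ × 5.95×10^11 / 6.262 = 5390 W/m².
Q = q·A = 5390 × 11 = 59300 W.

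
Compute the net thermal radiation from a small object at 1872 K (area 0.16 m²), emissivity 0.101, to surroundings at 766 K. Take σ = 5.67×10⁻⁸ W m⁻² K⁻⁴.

Q = εσA(T⁴ − T_s⁴). T⁴ − T_s⁴ = (1872)⁴ − (766)⁴ = 1.23×10^13 − 3.44×10^11 = 1.19×10^13 K⁴.
Q = 0.101 × 5.67×10⁻⁸ × 0.160 × 1.19×10^13 = 10900 W.

Q ≈ 10900 W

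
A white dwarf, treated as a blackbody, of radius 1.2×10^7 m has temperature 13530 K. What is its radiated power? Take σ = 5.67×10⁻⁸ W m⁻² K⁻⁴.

A = 4πr² = 4π × (1.2×10^7)² = 1.81×10^15 m².
P = σAT⁴ = 5.67×10⁻⁸ × 1.81×10^15 × (13530)⁴ = 5.67×10⁻⁸ × 1.81×10^15 × 3.35×10^16.
P = 3.44×10^24 W.

P ≈ 3.44×10^24 W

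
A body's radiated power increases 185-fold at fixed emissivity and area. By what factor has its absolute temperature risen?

factor ≈ 3.69

P ∝ T⁴ ⇒ T ∝ P^(1/4), so T scales by (185)^(1/4) = 3.69.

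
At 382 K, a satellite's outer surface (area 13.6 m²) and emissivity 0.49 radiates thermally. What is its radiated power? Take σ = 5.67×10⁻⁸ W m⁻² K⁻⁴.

P = εσAT⁴ = 0.49 × 5.67×10⁻⁸ × 13.6 × (382)⁴ = 0.49 × 5.67×10⁻⁸ × 13.6 × 2.13×10^10.
P = 8050 W.

P ≈ 8050 W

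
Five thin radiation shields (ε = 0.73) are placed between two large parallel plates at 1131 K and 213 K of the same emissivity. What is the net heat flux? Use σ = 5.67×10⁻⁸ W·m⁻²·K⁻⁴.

q ≈ 8880 W/m²

Each of the 6 gaps contributes resistance (2/ε − 1) = 2/0.73 − 1 = 1.740; total = 10.44.
q = σ(T₁⁴ − T₂⁴) / 10.44 = 5.67×10⁻⁸ × 1.63×10^12 / 10.44 = 8880 W/m².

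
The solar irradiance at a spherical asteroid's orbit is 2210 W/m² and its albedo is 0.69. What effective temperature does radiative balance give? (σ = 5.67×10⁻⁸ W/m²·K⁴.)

Power absorbed = (1−a)S·πR²; power emitted = 4πR²σT⁴. Equating and cancelling πR²:
T = ((1−a)S / 4σ)^(1/4) = (685 / (4 × 5.67×10⁻⁸))^(1/4) = (3.02×10^9)^(1/4).
T = 234 K.

T ≈ 234 K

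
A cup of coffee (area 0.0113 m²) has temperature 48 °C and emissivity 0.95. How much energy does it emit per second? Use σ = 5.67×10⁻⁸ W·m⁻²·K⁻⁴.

48 °C = 321 K.
P = εσAT⁴ = 0.95 × 5.67×10⁻⁸ × 0.0113 × (321)⁴ = 0.95 × 5.67×10⁻⁸ × 0.0113 × 1.06×10^10.
P = 6.46 W.

P ≈ 6.46 W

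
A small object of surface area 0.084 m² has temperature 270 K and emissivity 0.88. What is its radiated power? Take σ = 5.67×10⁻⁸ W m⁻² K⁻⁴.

Stefan–Boltzmann: P = εσAT⁴ = 0.88 × 5.67×10⁻⁸ × 0.0840 × (270)⁴ = 0.88 × 5.67×10⁻⁸ × 0.0840 × 5.31×10^9.
P = 22.3 W.

P ≈ 22.3 W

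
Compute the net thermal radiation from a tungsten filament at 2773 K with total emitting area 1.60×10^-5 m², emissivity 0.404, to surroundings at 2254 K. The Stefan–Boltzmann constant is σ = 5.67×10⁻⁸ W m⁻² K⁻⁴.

Q ≈ 12.2 W

Q = εσA(T⁴ − T_s⁴). T⁴ − T_s⁴ = (2773)⁴ − (2254)⁴ = 5.91×10^13 − 2.58×10^13 = 3.33×10^13 K⁴.
Q = 0.404 × 5.67×10⁻⁸ × 1.60×10^-5 × 3.33×10^13 = 12.2 W.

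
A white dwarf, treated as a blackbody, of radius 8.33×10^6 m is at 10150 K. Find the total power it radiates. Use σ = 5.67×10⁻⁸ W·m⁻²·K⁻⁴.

A = 4πr² = 4π × (8.33×10^6)² = 8.72×10^14 m².
P = σAT⁴ = 5.67×10⁻⁸ × 8.72×10^14 × (10150)⁴ = 5.67×10⁻⁸ × 8.72×10^14 × 1.06×10^16.
P = 5.25×10^23 W.

P ≈ 5.25×10^23 W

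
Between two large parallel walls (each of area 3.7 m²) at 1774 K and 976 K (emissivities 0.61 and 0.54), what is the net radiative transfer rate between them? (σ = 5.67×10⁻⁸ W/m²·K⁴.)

For two large parallel gray plates, q = σ(T₁⁴ − T₂⁴) / (1/ε₁ + 1/ε₂ − 1).
1/ε₁ + 1/ε₂ − 1 = 1/0.61 + 1/0.54 − 1 = 2.491.
T₁⁴ − T₂⁴ = 9.90×10^12 − 9.07×10^11 = 9.00×10^12 K⁴.
q = 5.67×10⁻⁸ × 9.00×10^12 / 2.491 = 2.05×10^5 W/m².
Q = q·A = 2.05×10^5 × 3.7 = 7.58×10^5 W.

Q ≈ 7.58×10^5 W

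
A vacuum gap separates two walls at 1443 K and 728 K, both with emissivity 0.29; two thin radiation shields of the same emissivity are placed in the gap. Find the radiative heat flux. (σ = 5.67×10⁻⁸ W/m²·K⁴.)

Each of the 3 gaps contributes resistance (2/ε − 1) = 2/0.29 − 1 = 5.897; total = 17.69.
q = σ(T₁⁴ − T₂⁴) / 17.69 = 5.67×10⁻⁸ × 4.05×10^12 / 17.69 = 13000 W/m².

q ≈ 13000 W/m²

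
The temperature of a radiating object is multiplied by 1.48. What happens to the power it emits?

factor ≈ 4.80

P ∝ T⁴, so the power scales as (1.48)⁴ = 4.80.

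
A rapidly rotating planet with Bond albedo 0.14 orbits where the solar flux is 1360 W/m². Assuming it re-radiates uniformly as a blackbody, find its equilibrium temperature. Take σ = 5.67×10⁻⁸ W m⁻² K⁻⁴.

Power absorbed = (1−a)S·πR²; power emitted = 4πR²σT⁴. Equating and cancelling πR²:
T = ((1−a)S / 4σ)^(1/4) = (1170 / (4 × 5.67×10⁻⁸))^(1/4) = (5.16×10^9)^(1/4).
T = 268 K.

T ≈ 268 K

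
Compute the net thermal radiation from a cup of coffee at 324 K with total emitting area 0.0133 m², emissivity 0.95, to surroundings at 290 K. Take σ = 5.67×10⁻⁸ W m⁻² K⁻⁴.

Q ≈ 2.83 W

Q = εσA(T⁴ − T_s⁴). T⁴ − T_s⁴ = (324)⁴ − (290)⁴ = 1.10×10^10 − 7.07×10^9 = 3.95×10^9 K⁴.
Q = 0.95 × 5.67×10⁻⁸ × 0.0133 × 3.95×10^9 = 2.83 W.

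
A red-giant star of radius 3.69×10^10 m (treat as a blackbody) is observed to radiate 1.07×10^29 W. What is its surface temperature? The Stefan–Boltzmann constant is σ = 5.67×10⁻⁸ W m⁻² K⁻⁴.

T ≈ 3240 K

A = 4πr² = 4π × (3.69×10^10)² = 1.71×10^22 m².
From P = σAT⁴, T = (P / σA)^(1/4) = (1.07×10^29 / (5.67×10⁻⁸ × 1.71×10^22))^(1/4).
T = (1.10×10^14)^(1/4) = 3240 K.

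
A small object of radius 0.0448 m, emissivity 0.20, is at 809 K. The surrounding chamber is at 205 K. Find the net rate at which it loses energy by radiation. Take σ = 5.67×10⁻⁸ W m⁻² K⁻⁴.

A = 4πr² = 4π × (0.0448)² = 0.0252 m².
Q = εσA(T⁴ − T_s⁴). T⁴ − T_s⁴ = (809)⁴ − (205)⁴ = 4.28×10^11 − 1.77×10^9 = 4.27×10^11 K⁴.
Q = 0.20 × 5.67×10⁻⁸ × 0.0252 × 4.27×10^11 = 122 W.

Q ≈ 122 W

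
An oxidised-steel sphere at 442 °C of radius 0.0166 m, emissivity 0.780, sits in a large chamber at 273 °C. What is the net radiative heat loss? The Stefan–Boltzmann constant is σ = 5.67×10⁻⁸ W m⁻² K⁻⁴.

Q ≈ 26.4 W

A = 4πr² = 4π × (0.0166)² = 3.46×10^-3 m².
Convert: 442 °C = 715 K; 273 °C = 546 K.
Q = εσA(T⁴ − T_s⁴). T⁴ − T_s⁴ = (715)⁴ − (546)⁴ = 2.61×10^11 − 8.89×10^10 = 1.72×10^11 K⁴.
Q = 0.780 × 5.67×10⁻⁸ × 3.46×10^-3 × 1.72×10^11 = 26.4 W.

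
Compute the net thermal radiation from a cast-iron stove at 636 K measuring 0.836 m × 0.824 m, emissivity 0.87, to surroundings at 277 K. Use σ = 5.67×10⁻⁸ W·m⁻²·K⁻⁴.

A = 0.836 × 0.824 = 0.689 m².
Q = εσA(T⁴ − T_s⁴). T⁴ − T_s⁴ = (636)⁴ − (277)⁴ = 1.64×10^11 − 5.89×10^9 = 1.58×10^11 K⁴.
Q = 0.87 × 5.67×10⁻⁸ × 0.689 × 1.58×10^11 = 5360 W.

Q ≈ 5360 W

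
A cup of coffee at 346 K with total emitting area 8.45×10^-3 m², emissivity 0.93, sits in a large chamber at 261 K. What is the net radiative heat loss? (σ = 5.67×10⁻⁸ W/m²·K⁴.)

Q ≈ 4.32 W

Q = εσA(T⁴ − T_s⁴). T⁴ − T_s⁴ = (346)⁴ − (261)⁴ = 1.43×10^10 − 4.64×10^9 = 9.69×10^9 K⁴.
Q = 0.93 × 5.67×10⁻⁸ × 8.45×10^-3 × 9.69×10^9 = 4.32 W.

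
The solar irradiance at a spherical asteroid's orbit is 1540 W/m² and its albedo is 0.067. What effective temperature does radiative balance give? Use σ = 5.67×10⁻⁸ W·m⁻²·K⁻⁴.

T ≈ 282 K

Power absorbed = (1−a)S·πR²; power emitted = 4πR²σT⁴. Equating and cancelling πR²:
T = ((1−a)S / 4σ)^(1/4) = (1440 / (4 × 5.67×10⁻⁸))^(1/4) = (6.34×10^9)^(1/4).
T = 282 K.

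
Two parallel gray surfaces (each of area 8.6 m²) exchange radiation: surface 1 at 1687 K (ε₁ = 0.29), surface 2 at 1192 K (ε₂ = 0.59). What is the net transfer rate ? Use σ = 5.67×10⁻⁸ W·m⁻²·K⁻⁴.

Q ≈ 7.16×10^5 W

For two large parallel gray plates, q = σ(T₁⁴ − T₂⁴) / (1/ε₁ + 1/ε₂ − 1).
1/ε₁ + 1/ε₂ − 1 = 1/0.29 + 1/0.59 − 1 = 4.143.
T₁⁴ − T₂⁴ = 8.10×10^12 − 2.02×10^12 = 6.08×10^12 K⁴.
q = 5.67×10⁻⁸ × 6.08×10^12 / 4.143 = 83200 W/m².
Q = q·A = 83200 × 8.6 = 7.16×10^5 W.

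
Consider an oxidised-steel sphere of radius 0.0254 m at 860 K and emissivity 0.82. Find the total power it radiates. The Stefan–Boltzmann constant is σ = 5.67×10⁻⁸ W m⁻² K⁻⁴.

P ≈ 206 W

A = 4πr² = 4π × (0.0254)² = 8.11×10^-3 m².
Stefan–Boltzmann: P = εσAT⁴ = 0.82 × 5.67×10⁻⁸ × 8.11×10^-3 × (860)⁴ = 0.82 × 5.67×10⁻⁸ × 8.11×10^-3 × 5.47×10^11.
P = 206 W.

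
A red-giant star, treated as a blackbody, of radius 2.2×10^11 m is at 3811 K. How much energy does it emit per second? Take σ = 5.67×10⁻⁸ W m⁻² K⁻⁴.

A = 4πr² = 4π × (2.2×10^11)² = 6.08×10^23 m².
P = σAT⁴ = 5.67×10⁻⁸ × 6.08×10^23 × (3811)⁴ = 5.67×10⁻⁸ × 6.08×10^23 × 2.11×10^14.
P = 7.27×10^30 W.

P ≈ 7.27×10^30 W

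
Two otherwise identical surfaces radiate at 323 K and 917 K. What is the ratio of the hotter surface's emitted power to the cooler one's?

P ∝ T⁴, so the ratio is (917/323)⁴ = (2.839)⁴ = 65.0.

ratio ≈ 65.0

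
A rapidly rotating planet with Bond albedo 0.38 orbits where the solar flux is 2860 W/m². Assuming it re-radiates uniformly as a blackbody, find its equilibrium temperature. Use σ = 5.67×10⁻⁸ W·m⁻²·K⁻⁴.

T ≈ 297 K

Power absorbed = (1−a)S·πR²; power emitted = 4πR²σT⁴. Equating and cancelling πR²:
T = ((1−a)S / 4σ)^(1/4) = (1770 / (4 × 5.67×10⁻⁸))^(1/4) = (7.82×10^9)^(1/4).
T = 297 K.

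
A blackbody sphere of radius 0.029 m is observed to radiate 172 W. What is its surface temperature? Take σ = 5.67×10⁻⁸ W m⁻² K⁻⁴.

A = 4πr² = 4π × (0.029)² = 0.0106 m².
From P = σAT⁴, T = (P / σA)^(1/4) = (172 / (5.67×10⁻⁸ × 0.0106))^(1/4).
T = (2.87×10^11)^(1/4) = 732 K.

T ≈ 732 K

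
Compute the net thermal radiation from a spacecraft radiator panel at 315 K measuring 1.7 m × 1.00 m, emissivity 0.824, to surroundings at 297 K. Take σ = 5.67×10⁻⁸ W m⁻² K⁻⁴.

Q ≈ 164 W

A = 1.7 × 1.00 = 1.70 m².
Q = εσA(T⁴ − T_s⁴). T⁴ − T_s⁴ = (315)⁴ − (297)⁴ = 9.85×10^9 − 7.78×10^9 = 2.06×10^9 K⁴.
Q = 0.824 × 5.67×10⁻⁸ × 1.70 × 2.06×10^9 = 164 W.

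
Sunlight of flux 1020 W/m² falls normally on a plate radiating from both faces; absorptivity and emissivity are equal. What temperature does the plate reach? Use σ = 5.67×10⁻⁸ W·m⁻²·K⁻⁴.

Absorbed flux αS = emitted flux 2εσT⁴ per unit area; with α = ε this gives T = (S/2σ)^(1/4).
T = (1020 / (2 × 5.67×10⁻⁸))^(1/4) = (8.99×10^9)^(1/4).
T = 308 K.

T ≈ 308 K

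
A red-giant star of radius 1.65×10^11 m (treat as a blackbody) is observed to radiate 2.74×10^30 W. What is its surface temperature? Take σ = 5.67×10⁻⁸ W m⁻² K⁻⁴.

A = 4πr² = 4π × (1.65×10^11)² = 3.42×10^23 m².
From P = σAT⁴, T = (P / σA)^(1/4) = (2.74×10^30 / (5.67×10⁻⁸ × 3.42×10^23))^(1/4).
T = (1.41×10^14)^(1/4) = 3450 K.

T ≈ 3450 K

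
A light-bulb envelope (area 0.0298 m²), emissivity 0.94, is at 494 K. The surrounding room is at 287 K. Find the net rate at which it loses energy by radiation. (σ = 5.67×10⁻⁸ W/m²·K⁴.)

Q = εσA(T⁴ − T_s⁴). T⁴ − T_s⁴ = (494)⁴ − (287)⁴ = 5.96×10^10 − 6.78×10^9 = 5.28×10^10 K⁴.
Q = 0.94 × 5.67×10⁻⁸ × 0.0298 × 5.28×10^10 = 83.8 W.

Q ≈ 83.8 W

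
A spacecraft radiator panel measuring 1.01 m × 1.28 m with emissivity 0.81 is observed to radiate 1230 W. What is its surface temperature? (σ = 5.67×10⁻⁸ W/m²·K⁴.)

A = 1.01 × 1.28 = 1.29 m².
From P = εσAT⁴, T = (P / εσA)^(1/4) = (1230 / (0.81 × 5.67×10⁻⁸ × 1.29))^(1/4).
T = (2.07×10^10)^(1/4) = 379 K.

T ≈ 379 K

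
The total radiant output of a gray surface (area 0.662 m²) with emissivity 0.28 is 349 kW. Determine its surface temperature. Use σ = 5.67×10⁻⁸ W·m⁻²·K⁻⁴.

T ≈ 2400 K

From P = εσAT⁴, T = (P / εσA)^(1/4) = (3.49×10^5 / (0.28 × 5.67×10⁻⁸ × 0.662))^(1/4).
T = (3.32×10^13)^(1/4) = 2400 K.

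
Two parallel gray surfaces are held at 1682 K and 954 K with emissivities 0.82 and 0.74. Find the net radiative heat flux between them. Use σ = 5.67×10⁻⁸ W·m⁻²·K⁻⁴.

For two large parallel gray plates, q = σ(T₁⁴ − T₂⁴) / (1/ε₁ + 1/ε₂ − 1).
1/ε₁ + 1/ε₂ − 1 = 1/0.82 + 1/0.74 − 1 = 1.571.
T₁⁴ − T₂⁴ = 8.00×10^12 − 8.28×10^11 = 7.18×10^12 K⁴.
q = 5.67×10⁻⁸ × 7.18×10^12 / 1.571 = 2.59×10^5 W/m².

q ≈ 2.59×10^5 W/m²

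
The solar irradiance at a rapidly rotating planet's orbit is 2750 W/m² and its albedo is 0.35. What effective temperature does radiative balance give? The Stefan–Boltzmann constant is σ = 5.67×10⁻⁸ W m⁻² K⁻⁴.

T ≈ 298 K

Power absorbed = (1−a)S·πR²; power emitted = 4πR²σT⁴. Equating and cancelling πR²:
T = ((1−a)S / 4σ)^(1/4) = (1790 / (4 × 5.67×10⁻⁸))^(1/4) = (7.88×10^9)^(1/4).
T = 298 K.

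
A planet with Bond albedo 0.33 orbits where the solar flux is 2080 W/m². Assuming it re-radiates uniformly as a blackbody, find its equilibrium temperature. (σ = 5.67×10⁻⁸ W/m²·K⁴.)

Power absorbed = (1−a)S·πR²; power emitted = 4πR²σT⁴. Equating and cancelling πR²:
T = ((1−a)S / 4σ)^(1/4) = (1390 / (4 × 5.67×10⁻⁸))^(1/4) = (6.14×10^9)^(1/4).
T = 280 K.

T ≈ 280 K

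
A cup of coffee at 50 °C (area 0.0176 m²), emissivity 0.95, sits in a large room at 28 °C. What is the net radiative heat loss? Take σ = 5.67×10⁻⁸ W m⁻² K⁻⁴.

Q ≈ 2.54 W

Convert: 50 °C = 323 K; 28 °C = 301 K.
Q = εσA(T⁴ − T_s⁴). T⁴ − T_s⁴ = (323)⁴ − (301)⁴ = 1.09×10^10 − 8.21×10^9 = 2.68×10^9 K⁴.
Q = 0.95 × 5.67×10⁻⁸ × 0.0176 × 2.68×10^9 = 2.54 W.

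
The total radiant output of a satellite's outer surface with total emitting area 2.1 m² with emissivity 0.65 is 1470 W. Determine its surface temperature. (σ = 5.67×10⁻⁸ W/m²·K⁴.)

From P = εσAT⁴, T = (P / εσA)^(1/4) = (1470 / (0.65 × 5.67×10⁻⁸ × 2.10))^(1/4).
T = (1.90×10^10)^(1/4) = 371 K.

T ≈ 371 K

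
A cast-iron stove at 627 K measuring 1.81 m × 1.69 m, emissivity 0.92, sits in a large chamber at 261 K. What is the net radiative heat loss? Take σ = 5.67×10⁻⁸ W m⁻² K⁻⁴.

Q ≈ 23900 W

A = 1.81 × 1.69 = 3.06 m².
Q = εσA(T⁴ − T_s⁴). T⁴ − T_s⁴ = (627)⁴ − (261)⁴ = 1.55×10^11 − 4.64×10^9 = 1.50×10^11 K⁴.
Q = 0.92 × 5.67×10⁻⁸ × 3.06 × 1.50×10^11 = 23900 W.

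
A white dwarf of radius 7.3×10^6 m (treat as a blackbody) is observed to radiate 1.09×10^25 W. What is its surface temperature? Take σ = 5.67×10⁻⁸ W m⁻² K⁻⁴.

A = 4πr² = 4π × (7.3×10^6)² = 6.70×10^14 m².
From P = σAT⁴, T = (P / σA)^(1/4) = (1.09×10^25 / (5.67×10⁻⁸ × 6.70×10^14))^(1/4).
T = (2.87×10^17)^(1/4) = 23100 K.

T ≈ 23100 K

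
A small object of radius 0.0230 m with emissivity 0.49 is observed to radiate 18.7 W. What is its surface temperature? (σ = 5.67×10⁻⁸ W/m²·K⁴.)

A = 4πr² = 4π × (0.0230)² = 6.65×10^-3 m².
From P = εσAT⁴, T = (P / εσA)^(1/4) = (18.7 / (0.49 × 5.67×10⁻⁸ × 6.65×10^-3))^(1/4).
T = (1.01×10^11)^(1/4) = 564 K.

T ≈ 564 K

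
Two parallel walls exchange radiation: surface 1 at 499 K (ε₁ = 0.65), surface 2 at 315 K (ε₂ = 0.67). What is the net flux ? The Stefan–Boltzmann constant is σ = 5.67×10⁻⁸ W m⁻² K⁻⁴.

For two large parallel gray plates, q = σ(T₁⁴ − T₂⁴) / (1/ε₁ + 1/ε₂ − 1).
1/ε₁ + 1/ε₂ − 1 = 1/0.65 + 1/0.67 − 1 = 2.031.
T₁⁴ − T₂⁴ = 6.20×10^10 − 9.85×10^9 = 5.22×10^10 K⁴.
q = 5.67×10⁻⁸ × 5.22×10^10 / 2.031 = 1460 W/m².

q ≈ 1460 W/m²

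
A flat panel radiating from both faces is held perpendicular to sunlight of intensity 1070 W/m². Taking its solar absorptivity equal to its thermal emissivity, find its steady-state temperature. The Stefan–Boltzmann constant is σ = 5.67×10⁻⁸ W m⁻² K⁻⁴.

T ≈ 312 K

Absorbed flux αS = emitted flux 2εσT⁴ per unit area; with α = ε this gives T = (S/2σ)^(1/4).
T = (1070 / (2 × 5.67×10⁻⁸))^(1/4) = (9.44×10^9)^(1/4).
T = 312 K.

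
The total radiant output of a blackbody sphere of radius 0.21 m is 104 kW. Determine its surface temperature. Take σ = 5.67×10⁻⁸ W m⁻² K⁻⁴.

A = 4πr² = 4π × (0.21)² = 0.554 m².
From P = σAT⁴, T = (P / σA)^(1/4) = (1.04×10^5 / (5.67×10⁻⁸ × 0.554))^(1/4).
T = (3.31×10^12)^(1/4) = 1350 K.

T ≈ 1350 K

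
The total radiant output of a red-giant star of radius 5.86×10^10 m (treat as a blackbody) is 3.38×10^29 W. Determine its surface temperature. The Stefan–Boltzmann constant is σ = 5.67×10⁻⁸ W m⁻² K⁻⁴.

T ≈ 3430 K

A = 4πr² = 4π × (5.86×10^10)² = 4.32×10^22 m².
From P = σAT⁴, T = (P / σA)^(1/4) = (3.38×10^29 / (5.67×10⁻⁸ × 4.32×10^22))^(1/4).
T = (1.38×10^14)^(1/4) = 3430 K.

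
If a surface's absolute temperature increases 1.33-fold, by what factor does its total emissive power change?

factor ≈ 3.13

P ∝ T⁴, so the power scales as (1.33)⁴ = 3.13.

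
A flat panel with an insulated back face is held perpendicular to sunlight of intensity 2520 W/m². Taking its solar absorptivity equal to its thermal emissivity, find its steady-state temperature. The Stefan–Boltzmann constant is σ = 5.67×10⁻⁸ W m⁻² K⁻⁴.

T ≈ 459 K

Absorbed flux αS = emitted flux εσT⁴ (one radiating face); with α = ε, T = (S/σ)^(1/4).
T = (2520 / 5.67×10⁻⁸)^(1/4) = (4.44×10^10)^(1/4).
T = 459 K.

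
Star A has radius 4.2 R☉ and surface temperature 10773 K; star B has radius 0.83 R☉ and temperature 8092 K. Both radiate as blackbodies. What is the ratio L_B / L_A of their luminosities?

L = 4πR²σT⁴ ∝ R²T⁴, so L_B/L_A = (0.83/4.2)² × (8092/10773)⁴ = 0.0391 × 0.318 = 0.0124.

L_B/L_A ≈ 0.0124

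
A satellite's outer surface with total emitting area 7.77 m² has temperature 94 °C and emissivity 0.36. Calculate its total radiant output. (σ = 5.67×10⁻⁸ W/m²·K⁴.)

94 °C = 367 K.
P = εσAT⁴ = 0.36 × 5.67×10⁻⁸ × 7.77 × (367)⁴ = 0.36 × 5.67×10⁻⁸ × 7.77 × 1.81×10^10.
P = 2880 W.

P ≈ 2880 W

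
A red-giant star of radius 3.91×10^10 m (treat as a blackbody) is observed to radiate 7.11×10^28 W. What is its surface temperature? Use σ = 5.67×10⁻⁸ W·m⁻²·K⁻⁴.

T ≈ 2840 K

A = 4πr² = 4π × (3.91×10^10)² = 1.92×10^22 m².
From P = σAT⁴, T = (P / σA)^(1/4) = (7.11×10^28 / (5.67×10⁻⁸ × 1.92×10^22))^(1/4).
T = (6.53×10^13)^(1/4) = 2840 K.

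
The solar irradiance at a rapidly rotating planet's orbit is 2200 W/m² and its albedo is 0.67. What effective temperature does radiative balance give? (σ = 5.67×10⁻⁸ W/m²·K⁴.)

T ≈ 238 K

Power absorbed = (1−a)S·πR²; power emitted = 4πR²σT⁴. Equating and cancelling πR²:
T = ((1−a)S / 4σ)^(1/4) = (726 / (4 × 5.67×10⁻⁸))^(1/4) = (3.20×10^9)^(1/4).
T = 238 K.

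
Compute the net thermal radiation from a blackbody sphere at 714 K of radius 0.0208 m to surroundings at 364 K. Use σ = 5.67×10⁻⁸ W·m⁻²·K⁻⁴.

A = 4πr² = 4π × (0.0208)² = 5.44×10^-3 m².
Q = σA(T⁴ − T_s⁴). T⁴ − T_s⁴ = (714)⁴ − (364)⁴ = 2.60×10^11 − 1.76×10^10 = 2.42×10^11 K⁴.
Q = 5.67×10⁻⁸ × 5.44×10^-3 × 2.42×10^11 = 74.7 W.

Q ≈ 74.7 W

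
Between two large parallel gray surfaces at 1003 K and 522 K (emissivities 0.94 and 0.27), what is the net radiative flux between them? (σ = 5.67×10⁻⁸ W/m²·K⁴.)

q ≈ 14100 W/m²

For two large parallel gray plates, q = σ(T₁⁴ − T₂⁴) / (1/ε₁ + 1/ε₂ − 1).
1/ε₁ + 1/ε₂ − 1 = 1/0.94 + 1/0.27 − 1 = 3.768.
T₁⁴ − T₂⁴ = 1.01×10^12 − 7.42×10^10 = 9.38×10^11 K⁴.
q = 5.67×10⁻⁸ × 9.38×10^11 / 3.768 = 14100 W/m².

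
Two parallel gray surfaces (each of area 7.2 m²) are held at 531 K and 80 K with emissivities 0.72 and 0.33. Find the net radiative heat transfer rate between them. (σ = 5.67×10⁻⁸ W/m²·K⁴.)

Q ≈ 9490 W

For two large parallel gray plates, q = σ(T₁⁴ − T₂⁴) / (1/ε₁ + 1/ε₂ − 1).
1/ε₁ + 1/ε₂ − 1 = 1/0.72 + 1/0.33 − 1 = 3.419.
T₁⁴ − T₂⁴ = 7.95×10^10 − 4.10×10^7 = 7.95×10^10 K⁴.
q = 5.67×10⁻⁸ × 7.95×10^10 / 3.419 = 1320 W/m².
Q = q·A = 1320 × 7.2 = 9490 W.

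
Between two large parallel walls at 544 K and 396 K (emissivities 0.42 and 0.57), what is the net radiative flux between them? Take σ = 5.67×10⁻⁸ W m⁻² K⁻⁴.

q ≈ 1140 W/m²

For two large parallel gray plates, q = σ(T₁⁴ − T₂⁴) / (1/ε₁ + 1/ε₂ − 1).
1/ε₁ + 1/ε₂ − 1 = 1/0.42 + 1/0.57 − 1 = 3.135.
T₁⁴ − T₂⁴ = 8.76×10^10 − 2.46×10^10 = 6.30×10^10 K⁴.
q = 5.67×10⁻⁸ × 6.30×10^10 / 3.135 = 1140 W/m².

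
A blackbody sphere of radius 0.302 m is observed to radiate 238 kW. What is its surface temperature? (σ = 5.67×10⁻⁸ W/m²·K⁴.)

T ≈ 1380 K

A = 4πr² = 4π × (0.302)² = 1.15 m².
From P = σAT⁴, T = (P / σA)^(1/4) = (2.38×10^5 / (5.67×10⁻⁸ × 1.15))^(1/4).
T = (3.66×10^12)^(1/4) = 1380 K.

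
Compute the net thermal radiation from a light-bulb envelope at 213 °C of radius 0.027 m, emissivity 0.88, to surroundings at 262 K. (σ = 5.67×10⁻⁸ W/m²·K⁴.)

Q ≈ 23.3 W

A = 4πr² = 4π × (0.027)² = 9.16×10^-3 m².
Convert: 213 °C = 486 K.
Q = εσA(T⁴ − T_s⁴). T⁴ − T_s⁴ = (486)⁴ − (262)⁴ = 5.58×10^10 − 4.71×10^9 = 5.11×10^10 K⁴.
Q = 0.88 × 5.67×10⁻⁸ × 9.16×10^-3 × 5.11×10^10 = 23.3 W.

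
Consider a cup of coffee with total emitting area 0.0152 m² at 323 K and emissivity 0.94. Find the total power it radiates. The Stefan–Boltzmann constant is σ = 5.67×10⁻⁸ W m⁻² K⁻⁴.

P ≈ 8.82 W

P = εσAT⁴ = 0.94 × 5.67×10⁻⁸ × 0.0152 × (323)⁴ = 0.94 × 5.67×10⁻⁸ × 0.0152 × 1.09×10^10.
P = 8.82 W.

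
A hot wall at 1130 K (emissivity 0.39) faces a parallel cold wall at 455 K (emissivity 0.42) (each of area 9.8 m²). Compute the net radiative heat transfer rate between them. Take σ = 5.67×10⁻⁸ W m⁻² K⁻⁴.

Q ≈ 2.24×10^5 W

For two large parallel gray plates, q = σ(T₁⁴ − T₂⁴) / (1/ε₁ + 1/ε₂ − 1).
1/ε₁ + 1/ε₂ − 1 = 1/0.39 + 1/0.42 − 1 = 3.945.
T₁⁴ − T₂⁴ = 1.63×10^12 − 4.29×10^10 = 1.59×10^12 K⁴.
q = 5.67×10⁻⁸ × 1.59×10^12 / 3.945 = 22800 W/m².
Q = q·A = 22800 × 9.8 = 2.24×10^5 W.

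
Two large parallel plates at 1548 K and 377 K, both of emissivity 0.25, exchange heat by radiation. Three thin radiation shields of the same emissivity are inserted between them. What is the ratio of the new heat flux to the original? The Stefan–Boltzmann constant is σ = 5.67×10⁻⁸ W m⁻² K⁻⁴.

ratio ≈ 0.250

With N identical shields there are N+1 = 4 gaps in series, each with the same radiative resistance, so the flux falls to 1/(N+1) of its unshielded value.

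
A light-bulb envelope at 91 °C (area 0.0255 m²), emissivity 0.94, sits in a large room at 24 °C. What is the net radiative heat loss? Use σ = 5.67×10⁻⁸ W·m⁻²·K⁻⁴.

Convert: 91 °C = 364 K; 24 °C = 297 K.
Q = εσA(T⁴ − T_s⁴). T⁴ − T_s⁴ = (364)⁴ − (297)⁴ = 1.76×10^10 − 7.78×10^9 = 9.77×10^9 K⁴.
Q = 0.94 × 5.67×10⁻⁸ × 0.0255 × 9.77×10^9 = 13.3 W.

Q ≈ 13.3 W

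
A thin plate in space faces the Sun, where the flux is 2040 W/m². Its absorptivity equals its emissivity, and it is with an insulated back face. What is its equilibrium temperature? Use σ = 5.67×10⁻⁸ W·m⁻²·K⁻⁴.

T ≈ 436 K

Absorbed flux αS = emitted flux εσT⁴ (one radiating face); with α = ε, T = (S/σ)^(1/4).
T = (2040 / 5.67×10⁻⁸)^(1/4) = (3.60×10^10)^(1/4).
T = 436 K.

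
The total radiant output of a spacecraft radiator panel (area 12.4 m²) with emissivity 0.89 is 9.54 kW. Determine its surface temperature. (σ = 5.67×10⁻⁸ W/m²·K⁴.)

T ≈ 351 K

From P = εσAT⁴, T = (P / εσA)^(1/4) = (9540 / (0.89 × 5.67×10⁻⁸ × 12.4))^(1/4).
T = (1.52×10^10)^(1/4) = 351 K.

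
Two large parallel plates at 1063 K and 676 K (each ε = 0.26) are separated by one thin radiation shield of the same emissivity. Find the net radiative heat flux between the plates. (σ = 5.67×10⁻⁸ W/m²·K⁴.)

q ≈ 4520 W/m²

Each of the 2 gaps contributes resistance (2/ε − 1) = 2/0.26 − 1 = 6.692; total = 13.38.
q = σ(T₁⁴ − T₂⁴) / 13.38 = 5.67×10⁻⁸ × 1.07×10^12 / 13.38 = 4520 W/m².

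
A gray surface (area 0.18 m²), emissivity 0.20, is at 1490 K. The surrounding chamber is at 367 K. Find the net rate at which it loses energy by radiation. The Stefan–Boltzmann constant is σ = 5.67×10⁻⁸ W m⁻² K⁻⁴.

Q ≈ 10000 W

Q = εσA(T⁴ − T_s⁴). T⁴ − T_s⁴ = (1490)⁴ − (367)⁴ = 4.93×10^12 − 1.81×10^10 = 4.91×10^12 K⁴.
Q = 0.20 × 5.67×10⁻⁸ × 0.180 × 4.91×10^12 = 10000 W.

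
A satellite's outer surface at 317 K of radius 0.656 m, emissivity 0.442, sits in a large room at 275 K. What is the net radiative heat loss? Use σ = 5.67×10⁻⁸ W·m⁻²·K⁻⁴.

A = 4πr² = 4π × (0.656)² = 5.41 m².
Q = εσA(T⁴ − T_s⁴). T⁴ − T_s⁴ = (317)⁴ − (275)⁴ = 1.01×10^10 − 5.72×10^9 = 4.38×10^9 K⁴.
Q = 0.442 × 5.67×10⁻⁸ × 5.41 × 4.38×10^9 = 593 W.

Q ≈ 593 W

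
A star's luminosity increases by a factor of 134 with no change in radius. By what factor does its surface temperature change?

factor ≈ 3.40

P ∝ T⁴ ⇒ T ∝ P^(1/4), so T scales by (134)^(1/4) = 3.40.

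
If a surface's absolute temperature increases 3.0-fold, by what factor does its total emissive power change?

factor ≈ 81.0

P ∝ T⁴, so the power scales as (3.0)⁴ = 81.0.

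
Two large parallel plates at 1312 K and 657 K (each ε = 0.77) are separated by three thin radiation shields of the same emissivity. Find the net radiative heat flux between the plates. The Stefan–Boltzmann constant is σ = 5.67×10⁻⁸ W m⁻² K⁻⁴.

q ≈ 24600 W/m²

Each of the 4 gaps contributes resistance (2/ε − 1) = 2/0.77 − 1 = 1.597; total = 6.390.
q = σ(T₁⁴ − T₂⁴) / 6.390 = 5.67×10⁻⁸ × 2.78×10^12 / 6.390 = 24600 W/m².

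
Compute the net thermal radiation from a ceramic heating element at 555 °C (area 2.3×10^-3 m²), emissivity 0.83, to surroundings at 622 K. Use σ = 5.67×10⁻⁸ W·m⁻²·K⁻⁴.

Q ≈ 34.7 W

Convert: 555 °C = 828 K.
Q = εσA(T⁴ − T_s⁴). T⁴ − T_s⁴ = (828)⁴ − (622)⁴ = 4.70×10^11 − 1.50×10^11 = 3.20×10^11 K⁴.
Q = 0.83 × 5.67×10⁻⁸ × 2.30×10^-3 × 3.20×10^11 = 34.7 W.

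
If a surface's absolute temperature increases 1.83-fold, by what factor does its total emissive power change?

P ∝ T⁴, so the power scales as (1.83)⁴ = 11.2.

factor ≈ 11.2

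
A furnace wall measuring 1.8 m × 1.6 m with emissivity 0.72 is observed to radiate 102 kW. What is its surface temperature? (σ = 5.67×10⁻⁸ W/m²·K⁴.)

T ≈ 965 K

A = 1.8 × 1.6 = 2.88 m².
From P = εσAT⁴, T = (P / εσA)^(1/4) = (1.02×10^5 / (0.72 × 5.67×10⁻⁸ × 2.88))^(1/4).
T = (8.68×10^11)^(1/4) = 965 K.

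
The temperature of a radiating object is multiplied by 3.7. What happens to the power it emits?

factor ≈ 187

P ∝ T⁴, so the power scales as (3.7)⁴ = 187.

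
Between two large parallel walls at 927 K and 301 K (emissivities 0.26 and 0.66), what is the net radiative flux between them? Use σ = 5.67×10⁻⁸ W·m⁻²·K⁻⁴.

For two large parallel gray plates, q = σ(T₁⁴ − T₂⁴) / (1/ε₁ + 1/ε₂ − 1).
1/ε₁ + 1/ε₂ − 1 = 1/0.26 + 1/0.66 − 1 = 4.361.
T₁⁴ − T₂⁴ = 7.38×10^11 − 8.21×10^9 = 7.30×10^11 K⁴.
q = 5.67×10⁻⁸ × 7.30×10^11 / 4.361 = 9490 W/m².

q ≈ 9490 W/m²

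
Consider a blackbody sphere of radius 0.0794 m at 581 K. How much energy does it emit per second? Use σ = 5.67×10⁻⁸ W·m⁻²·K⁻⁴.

A = 4πr² = 4π × (0.0794)² = 0.0792 m².
P = σAT⁴ = 5.67×10⁻⁸ × 0.0792 × (581)⁴ = 5.67×10⁻⁸ × 0.0792 × 1.14×10^11.
P = 512 W.

P ≈ 512 W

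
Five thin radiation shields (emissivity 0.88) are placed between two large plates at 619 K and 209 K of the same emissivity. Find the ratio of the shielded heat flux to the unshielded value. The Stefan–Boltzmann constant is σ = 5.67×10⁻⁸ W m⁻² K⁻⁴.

ratio ≈ 0.167

With N identical shields there are N+1 = 6 gaps in series, each with the same radiative resistance, so the flux falls to 1/(N+1) of its unshielded value.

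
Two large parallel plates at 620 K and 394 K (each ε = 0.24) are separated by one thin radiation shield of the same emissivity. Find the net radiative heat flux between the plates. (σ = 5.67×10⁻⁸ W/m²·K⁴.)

q ≈ 478 W/m²

Each of the 2 gaps contributes resistance (2/ε − 1) = 2/0.24 − 1 = 7.333; total = 14.67.
q = σ(T₁⁴ − T₂⁴) / 14.67 = 5.67×10⁻⁸ × 1.24×10^11 / 14.67 = 478 W/m².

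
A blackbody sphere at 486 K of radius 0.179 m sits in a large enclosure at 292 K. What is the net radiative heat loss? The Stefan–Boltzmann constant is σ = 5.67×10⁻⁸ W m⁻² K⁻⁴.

A = 4πr² = 4π × (0.179)² = 0.403 m².
Q = σA(T⁴ − T_s⁴). T⁴ − T_s⁴ = (486)⁴ − (292)⁴ = 5.58×10^10 − 7.27×10^9 = 4.85×10^10 K⁴.
Q = 5.67×10⁻⁸ × 0.403 × 4.85×10^10 = 1110 W.

Q ≈ 1110 W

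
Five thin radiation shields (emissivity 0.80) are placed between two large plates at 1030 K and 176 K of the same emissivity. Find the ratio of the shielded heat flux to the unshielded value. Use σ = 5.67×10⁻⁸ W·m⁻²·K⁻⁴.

With N identical shields there are N+1 = 6 gaps in series, each with the same radiative resistance, so the flux falls to 1/(N+1) of its unshielded value.

ratio ≈ 0.167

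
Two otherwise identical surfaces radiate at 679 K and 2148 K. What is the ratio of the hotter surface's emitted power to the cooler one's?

ratio ≈ 100

P ∝ T⁴, so the ratio is (2148/679)⁴ = (3.163)⁴ = 100.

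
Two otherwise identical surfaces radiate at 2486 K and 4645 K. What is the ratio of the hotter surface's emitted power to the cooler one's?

P ∝ T⁴, so the ratio is (4645/2486)⁴ = (1.868)⁴ = 12.2.

ratio ≈ 12.2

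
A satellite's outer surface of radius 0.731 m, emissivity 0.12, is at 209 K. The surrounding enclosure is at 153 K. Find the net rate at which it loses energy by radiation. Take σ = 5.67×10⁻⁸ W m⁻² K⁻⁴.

A = 4πr² = 4π × (0.731)² = 6.71 m².
Q = εσA(T⁴ − T_s⁴). T⁴ − T_s⁴ = (209)⁴ − (153)⁴ = 1.91×10^9 − 5.48×10^8 = 1.36×10^9 K⁴.
Q = 0.12 × 5.67×10⁻⁸ × 6.71 × 1.36×10^9 = 62.1 W.

Q ≈ 62.1 W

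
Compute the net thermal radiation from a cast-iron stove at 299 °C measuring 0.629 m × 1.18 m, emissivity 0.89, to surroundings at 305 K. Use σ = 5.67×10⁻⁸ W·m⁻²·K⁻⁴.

Q ≈ 3690 W

A = 0.629 × 1.18 = 0.742 m².
Convert: 299 °C = 572 K.
Q = εσA(T⁴ − T_s⁴). T⁴ − T_s⁴ = (572)⁴ − (305)⁴ = 1.07×10^11 − 8.65×10^9 = 9.84×10^10 K⁴.
Q = 0.89 × 5.67×10⁻⁸ × 0.742 × 9.84×10^10 = 3690 W.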